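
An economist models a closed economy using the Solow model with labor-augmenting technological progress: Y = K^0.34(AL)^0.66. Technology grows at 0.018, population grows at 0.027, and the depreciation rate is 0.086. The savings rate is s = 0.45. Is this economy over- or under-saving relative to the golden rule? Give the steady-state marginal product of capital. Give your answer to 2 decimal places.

over-saving; MPK ≈ 0.10

The effective depreciation rate is n + g + δ = 0.027 + 0.018 + 0.086 = 0.131.
Steady-state k*: s·k^0.34 = 0.131·k gives k* = (0.45/0.131)^(1/0.66) ≈ 6.4868.
MPK = 0.34·6.4868^(-0.66) ≈ 0.0990.
MPK < n+g+δ = 0.131, so the economy is dynamically inefficient (over-saving).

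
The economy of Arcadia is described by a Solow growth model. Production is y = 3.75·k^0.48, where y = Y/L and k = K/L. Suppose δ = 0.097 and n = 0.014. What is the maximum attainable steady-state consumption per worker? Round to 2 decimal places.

c_gold ≈ 25.52

n + δ = 0.014 + 0.097 = 0.111.
At the golden rule the marginal product of capital equals n+δ: 0.48·3.75·k^(0.48−1) = 0.111. Solving, k_gold = (0.48·3.75/0.111)^(1/0.52) ≈ 212.2394.
y_gold = 3.75·212.2394^0.48 ≈ 49.0804.
c_gold = y_gold − (n+δ)·k_gold = 49.0804 − 0.111·212.2394 ≈ 25.5218.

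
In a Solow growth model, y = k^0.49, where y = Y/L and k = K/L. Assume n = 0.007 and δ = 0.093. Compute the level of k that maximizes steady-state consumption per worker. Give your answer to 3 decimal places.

k_gold ≈ 22.559

The effective depreciation rate is n + δ = 0.007 + 0.093 = 0.1.
At the golden rule the marginal product of capital equals n+δ: 0.49·k^(0.49−1) = 0.1. Solving, k_gold = (0.49/0.1)^(1/0.51) ≈ 22.5593.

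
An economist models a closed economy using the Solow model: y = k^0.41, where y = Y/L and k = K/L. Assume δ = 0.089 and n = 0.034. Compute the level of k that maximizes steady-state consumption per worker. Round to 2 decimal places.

Break-even investment rate: n + δ = 0.034 + 0.089 = 0.123.
Golden rule sets MPK = n+δ: 0.41·k^(0.41−1) = 0.123, so k_gold = (0.41/0.123)^(1/0.59) ≈ 7.6955.

k_gold ≈ 7.70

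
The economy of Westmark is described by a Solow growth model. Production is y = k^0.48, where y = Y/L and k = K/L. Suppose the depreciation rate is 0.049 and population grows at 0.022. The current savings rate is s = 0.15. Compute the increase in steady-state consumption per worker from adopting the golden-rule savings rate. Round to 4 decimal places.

Δc ≈ 1.3395

Capital per worker breaks even when investment replaces (n + δ)·k; here n + δ = 0.071.
Current steady state (s = 0.15): k* = (0.15/0.071)^(1/0.52) ≈ 4.2138, y* = 4.2138^0.48 ≈ 1.9946, c* = (1−0.15)·1.9946 ≈ 1.6954.
Golden rule sets MPK = n+δ: 0.48·k^(0.48−1) = 0.071, so k_gold = (0.48/0.071)^(1/0.52) ≈ 39.4567.
y_gold = 39.4567^0.48 ≈ 5.8363, c_gold = y_gold − 0.071·k_gold ≈ 3.0349.
Gain: Δc = 3.0349 − 1.6954 ≈ 1.3395.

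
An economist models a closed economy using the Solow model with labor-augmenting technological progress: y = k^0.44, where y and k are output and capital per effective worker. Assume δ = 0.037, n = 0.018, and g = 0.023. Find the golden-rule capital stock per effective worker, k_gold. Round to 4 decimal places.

k_gold ≈ 21.9640

n + g + δ = 0.018 + 0.023 + 0.037 = 0.078.
Golden rule sets MPK = n+g+δ: 0.44·k^(0.44−1) = 0.078, so k_gold = (0.44/0.078)^(1/0.56) ≈ 21.9640.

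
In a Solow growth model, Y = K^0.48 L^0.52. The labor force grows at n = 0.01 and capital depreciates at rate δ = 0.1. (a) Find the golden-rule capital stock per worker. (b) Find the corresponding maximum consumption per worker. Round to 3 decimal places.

Break-even investment rate: n + δ = 0.01 + 0.1 = 0.11.
Maximizing c = f(k) − (n+δ)·k gives f'(k) = n+δ, i.e. 0.48·k^(0.48−1) = 0.11, so k_gold = (0.48/0.11)^(1/0.52) ≈ 17.0011.
y_gold = 17.0011^0.48 ≈ 3.8961; c_gold = y_gold − 0.11·k_gold ≈ 2.0260.

(a) k_gold ≈ 17.001; (b) c_gold ≈ 2.026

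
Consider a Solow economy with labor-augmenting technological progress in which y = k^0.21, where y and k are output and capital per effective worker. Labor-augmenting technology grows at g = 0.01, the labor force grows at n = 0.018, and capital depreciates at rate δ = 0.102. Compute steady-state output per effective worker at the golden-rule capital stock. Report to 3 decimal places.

y_gold ≈ 1.136

Capital per effective worker breaks even when investment replaces (n + g + δ)·k; here n + g + δ = 0.13.
Golden rule sets MPK = n+g+δ: 0.21·k^(0.21−1) = 0.13, so k_gold = (0.21/0.13)^(1/0.79) ≈ 1.8350.
Output: y_gold = k_gold^0.21 = 1.8350^0.21 ≈ 1.1360.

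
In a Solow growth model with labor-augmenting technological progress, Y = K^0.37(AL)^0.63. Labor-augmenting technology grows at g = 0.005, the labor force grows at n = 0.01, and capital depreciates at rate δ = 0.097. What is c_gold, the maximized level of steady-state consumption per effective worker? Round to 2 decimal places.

The effective depreciation rate is n + g + δ = 0.01 + 0.005 + 0.097 = 0.112.
Setting f'(k) = n+g+δ gives 0.37·k^(0.37−1) = 0.112, hence k_gold = (0.37/0.112)^(1/0.63) ≈ 6.6647.
y_gold = 6.6647^0.37 ≈ 2.0174.
c_gold = y_gold − (n+g+δ)·k_gold = 2.0174 − 0.112·6.6647 ≈ 1.2710.

c_gold ≈ 1.27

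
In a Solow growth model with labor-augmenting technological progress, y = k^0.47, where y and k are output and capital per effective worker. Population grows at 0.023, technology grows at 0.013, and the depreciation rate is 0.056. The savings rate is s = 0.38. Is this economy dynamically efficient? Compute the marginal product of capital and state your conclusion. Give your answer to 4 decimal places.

Capital per effective worker breaks even when investment replaces (n + g + δ)·k; here n + g + δ = 0.092.
Steady-state k*: s·k^0.47 = 0.092·k gives k* = (0.38/0.092)^(1/0.53) ≈ 14.5297.
MPK = 0.47·14.5297^(-0.53) ≈ 0.1138.
MPK > n+g+δ = 0.092, so the economy is dynamically efficient (under-saving).

dynamically efficient; MPK ≈ 0.1138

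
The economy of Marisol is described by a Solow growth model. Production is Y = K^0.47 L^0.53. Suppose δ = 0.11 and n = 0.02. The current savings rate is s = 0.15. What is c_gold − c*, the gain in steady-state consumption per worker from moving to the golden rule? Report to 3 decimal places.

Capital per worker breaks even when investment replaces (n + δ)·k; here n + δ = 0.13.
Current steady state (s = 0.15): k* = (0.15/0.13)^(1/0.53) ≈ 1.3100, y* = 1.3100^0.47 ≈ 1.1353, c* = (1−0.15)·1.1353 ≈ 0.9650.
Maximizing c = f(k) − (n+δ)·k gives f'(k) = n+δ, i.e. 0.47·k^(0.47−1) = 0.13, so k_gold = (0.47/0.13)^(1/0.53) ≈ 11.3011.
y_gold = 11.3011^0.47 ≈ 3.1258, c_gold = y_gold − 0.13·k_gold ≈ 1.6567.
Gain: Δc = 1.6567 − 0.9650 ≈ 0.6917.

Δc ≈ 0.692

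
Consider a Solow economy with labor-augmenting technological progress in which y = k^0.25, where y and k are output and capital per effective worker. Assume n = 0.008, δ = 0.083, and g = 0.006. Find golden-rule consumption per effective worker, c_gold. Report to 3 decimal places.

c_gold ≈ 1.028

The effective depreciation rate is n + g + δ = 0.008 + 0.006 + 0.083 = 0.097.
Golden rule sets MPK = n+g+δ: 0.25·k^(0.25−1) = 0.097, so k_gold = (0.25/0.097)^(1/0.75) ≈ 3.5337.
y_gold = 3.5337^0.25 ≈ 1.3711.
c_gold = y_gold − (n+g+δ)·k_gold = 1.3711 − 0.097·3.5337 ≈ 1.0283.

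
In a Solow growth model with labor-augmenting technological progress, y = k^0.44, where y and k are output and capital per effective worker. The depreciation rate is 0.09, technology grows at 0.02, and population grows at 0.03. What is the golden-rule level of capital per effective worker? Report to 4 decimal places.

The effective depreciation rate is n + g + δ = 0.03 + 0.02 + 0.09 = 0.14.
At the golden rule the marginal product of capital equals n+g+δ: 0.44·k^(0.44−1) = 0.14. Solving, k_gold = (0.44/0.14)^(1/0.56) ≈ 7.7282.

k_gold ≈ 7.7282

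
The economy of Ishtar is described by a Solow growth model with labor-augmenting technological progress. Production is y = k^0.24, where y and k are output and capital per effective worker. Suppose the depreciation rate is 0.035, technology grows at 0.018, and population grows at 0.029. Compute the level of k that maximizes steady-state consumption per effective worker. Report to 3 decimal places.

Break-even investment rate: n + g + δ = 0.029 + 0.018 + 0.035 = 0.082.
Setting f'(k) = n+g+δ gives 0.24·k^(0.24−1) = 0.082, hence k_gold = (0.24/0.082)^(1/0.76) ≈ 4.1085.

k_gold ≈ 4.108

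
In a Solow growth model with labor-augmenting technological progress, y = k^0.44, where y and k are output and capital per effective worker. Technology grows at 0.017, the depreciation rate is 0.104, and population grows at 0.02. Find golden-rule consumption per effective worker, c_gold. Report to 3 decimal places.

n + g + δ = 0.02 + 0.017 + 0.104 = 0.141.
At the golden rule the marginal product of capital equals n+g+δ: 0.44·k^(0.44−1) = 0.141. Solving, k_gold = (0.44/0.141)^(1/0.56) ≈ 7.6306.
y_gold = 7.6306^0.44 ≈ 2.4453.
c_gold = y_gold − (n+g+δ)·k_gold = 2.4453 − 0.141·7.6306 ≈ 1.3693.

c_gold ≈ 1.369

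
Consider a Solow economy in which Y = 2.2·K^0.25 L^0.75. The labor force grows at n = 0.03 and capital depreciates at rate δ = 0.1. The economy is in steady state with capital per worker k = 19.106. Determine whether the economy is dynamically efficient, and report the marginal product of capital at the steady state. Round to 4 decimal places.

dynamically inefficient; MPK ≈ 0.0602

Capital per worker breaks even when investment replaces (n + δ)·k; here n + δ = 0.13.
MPK = 0.25·2.2·k^(0.25−1) = 0.25·2.2·19.106^(-0.75) ≈ 0.0602.
MPK < 0.13, so the economy is dynamically inefficient (over-saving).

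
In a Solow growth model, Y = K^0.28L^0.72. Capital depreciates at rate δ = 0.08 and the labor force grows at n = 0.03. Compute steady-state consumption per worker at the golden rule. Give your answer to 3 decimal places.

c_gold ≈ 1.035

Capital per worker breaks even when investment replaces (n + δ)·k; here n + δ = 0.11.
At the golden rule the marginal product of capital equals n+δ: 0.28·k^(0.28−1) = 0.11. Solving, k_gold = (0.28/0.11)^(1/0.72) ≈ 3.6607.
y_gold = 3.6607^0.28 ≈ 1.4381.
c_gold = y_gold − (n+δ)·k_gold = 1.4381 − 0.11·3.6607 ≈ 1.0355.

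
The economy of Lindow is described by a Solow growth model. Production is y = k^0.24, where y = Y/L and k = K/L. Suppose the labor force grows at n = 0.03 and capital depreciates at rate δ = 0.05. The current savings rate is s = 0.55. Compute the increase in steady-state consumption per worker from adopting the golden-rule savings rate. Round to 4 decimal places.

Break-even investment rate: n + δ = 0.03 + 0.05 = 0.08.
Current steady state (s = 0.55): k* = (0.55/0.08)^(1/0.76) ≈ 12.6379, y* = 12.6379^0.24 ≈ 1.8382, c* = (1−0.55)·1.8382 ≈ 0.8272.
Setting f'(k) = n+δ gives 0.24·k^(0.24−1) = 0.08, hence k_gold = (0.24/0.08)^(1/0.76) ≈ 4.2442.
y_gold = 4.2442^0.24 ≈ 1.4147, c_gold = y_gold − 0.08·k_gold ≈ 1.0752.
Gain: Δc = 1.0752 − 0.8272 ≈ 0.2480.

Δc ≈ 0.2480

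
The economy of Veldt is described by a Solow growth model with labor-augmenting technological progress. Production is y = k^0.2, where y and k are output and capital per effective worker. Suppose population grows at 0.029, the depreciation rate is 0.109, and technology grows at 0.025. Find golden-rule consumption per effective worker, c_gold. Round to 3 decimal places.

The effective depreciation rate is n + g + δ = 0.029 + 0.025 + 0.109 = 0.163.
Golden rule sets MPK = n+g+δ: 0.2·k^(0.2−1) = 0.163, so k_gold = (0.2/0.163)^(1/0.8) ≈ 1.2914.
y_gold = 1.2914^0.2 ≈ 1.0525.
c_gold = y_gold − (n+g+δ)·k_gold = 1.0525 − 0.163·1.2914 ≈ 0.8420.

c_gold ≈ 0.842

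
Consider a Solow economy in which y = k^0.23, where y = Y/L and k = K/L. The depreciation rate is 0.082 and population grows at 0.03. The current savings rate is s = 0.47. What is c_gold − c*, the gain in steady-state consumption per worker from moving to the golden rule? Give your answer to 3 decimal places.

Δc ≈ 0.141

Break-even investment rate: n + δ = 0.03 + 0.082 = 0.112.
Current steady state (s = 0.47): k* = (0.47/0.112)^(1/0.77) ≈ 6.4407, y* = 6.4407^0.23 ≈ 1.5348, c* = (1−0.47)·1.5348 ≈ 0.8135.
Setting f'(k) = n+δ gives 0.23·k^(0.23−1) = 0.112, hence k_gold = (0.23/0.112)^(1/0.77) ≈ 2.5460.
y_gold = 2.5460^0.23 ≈ 1.2398, c_gold = y_gold − 0.112·k_gold ≈ 0.9546.
Gain: Δc = 0.9546 − 0.8135 ≈ 0.1412.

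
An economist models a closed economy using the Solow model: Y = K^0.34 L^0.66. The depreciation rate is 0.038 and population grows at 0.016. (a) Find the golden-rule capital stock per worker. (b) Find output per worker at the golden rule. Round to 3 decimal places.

n + δ = 0.016 + 0.038 = 0.054.
Golden rule sets MPK = n+δ: 0.34·k^(0.34−1) = 0.054, so k_gold = (0.34/0.054)^(1/0.66) ≈ 16.2456.
y_gold = 16.2456^0.34 ≈ 2.5802.

(a) k_gold ≈ 16.246; (b) y_gold ≈ 2.580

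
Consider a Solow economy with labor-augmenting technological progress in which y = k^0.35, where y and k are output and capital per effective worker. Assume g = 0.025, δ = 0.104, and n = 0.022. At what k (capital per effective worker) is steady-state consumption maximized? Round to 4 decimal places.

The effective depreciation rate is n + g + δ = 0.022 + 0.025 + 0.104 = 0.151.
Setting f'(k) = n+g+δ gives 0.35·k^(0.35−1) = 0.151, hence k_gold = (0.35/0.151)^(1/0.65) ≈ 3.6448.

k_gold ≈ 3.6448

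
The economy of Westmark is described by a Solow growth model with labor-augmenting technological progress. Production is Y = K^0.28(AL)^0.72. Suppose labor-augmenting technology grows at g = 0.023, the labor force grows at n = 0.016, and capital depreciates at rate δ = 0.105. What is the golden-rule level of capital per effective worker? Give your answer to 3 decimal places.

Capital per effective worker breaks even when investment replaces (n + g + δ)·k; here n + g + δ = 0.144.
Setting f'(k) = n+g+δ gives 0.28·k^(0.28−1) = 0.144, hence k_gold = (0.28/0.144)^(1/0.72) ≈ 2.5183.

k_gold ≈ 2.518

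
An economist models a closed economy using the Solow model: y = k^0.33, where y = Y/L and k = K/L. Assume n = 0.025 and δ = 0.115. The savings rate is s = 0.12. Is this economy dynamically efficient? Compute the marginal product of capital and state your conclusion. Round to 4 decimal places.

Break-even investment rate: n + δ = 0.025 + 0.115 = 0.14.
Steady-state k*: s·k^0.33 = 0.14·k gives k* = (0.12/0.14)^(1/0.67) ≈ 0.7945.
MPK = 0.33·0.7945^(-0.67) ≈ 0.3850.
MPK > n+δ = 0.14, so the economy is dynamically efficient (under-saving).

dynamically efficient; MPK ≈ 0.3850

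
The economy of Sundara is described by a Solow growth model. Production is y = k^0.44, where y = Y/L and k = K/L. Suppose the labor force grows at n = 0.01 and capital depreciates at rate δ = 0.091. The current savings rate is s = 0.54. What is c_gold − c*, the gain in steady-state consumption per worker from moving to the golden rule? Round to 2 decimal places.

Δc ≈ 0.06

n + δ = 0.01 + 0.091 = 0.101.
Current steady state (s = 0.54): k* = (0.54/0.101)^(1/0.56) ≈ 19.9586, y* = 19.9586^0.44 ≈ 3.7330, c* = (1−0.54)·3.7330 ≈ 1.7172.
Maximizing c = f(k) − (n+δ)·k gives f'(k) = n+δ, i.e. 0.44·k^(0.44−1) = 0.101, so k_gold = (0.44/0.101)^(1/0.56) ≈ 13.8454.
y_gold = 13.8454^0.44 ≈ 3.1782, c_gold = y_gold − 0.101·k_gold ≈ 1.7798.
Gain: Δc = 1.7798 − 1.7172 ≈ 0.0626.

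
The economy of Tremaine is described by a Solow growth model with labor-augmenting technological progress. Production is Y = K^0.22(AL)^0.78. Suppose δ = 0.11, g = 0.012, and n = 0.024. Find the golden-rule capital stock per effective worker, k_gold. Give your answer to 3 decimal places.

k_gold ≈ 1.692

Break-even investment rate: n + g + δ = 0.024 + 0.012 + 0.11 = 0.146.
Maximizing c = f(k) − (n+g+δ)·k gives f'(k) = n+g+δ, i.e. 0.22·k^(0.22−1) = 0.146, so k_gold = (0.22/0.146)^(1/0.78) ≈ 1.6916.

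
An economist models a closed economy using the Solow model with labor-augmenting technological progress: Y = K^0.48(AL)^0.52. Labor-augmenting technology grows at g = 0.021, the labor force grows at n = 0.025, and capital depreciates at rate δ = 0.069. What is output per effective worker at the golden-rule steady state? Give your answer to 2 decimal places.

The effective depreciation rate is n + g + δ = 0.025 + 0.021 + 0.069 = 0.115.
At the golden rule the marginal product of capital equals n+g+δ: 0.48·k^(0.48−1) = 0.115. Solving, k_gold = (0.48/0.115)^(1/0.52) ≈ 15.6082.
Output: y_gold = k_gold^0.48 = 15.6082^0.48 ≈ 3.7395.

y_gold ≈ 3.74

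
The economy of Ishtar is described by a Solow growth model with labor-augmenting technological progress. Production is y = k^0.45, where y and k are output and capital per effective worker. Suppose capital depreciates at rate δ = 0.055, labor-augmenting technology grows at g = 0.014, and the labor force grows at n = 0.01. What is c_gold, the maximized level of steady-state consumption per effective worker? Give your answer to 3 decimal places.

n + g + δ = 0.01 + 0.014 + 0.055 = 0.079.
At the golden rule the marginal product of capital equals n+g+δ: 0.45·k^(0.45−1) = 0.079. Solving, k_gold = (0.45/0.079)^(1/0.55) ≈ 23.6479.
y_gold = 23.6479^0.45 ≈ 4.1515.
c_gold = y_gold − (n+g+δ)·k_gold = 4.1515 − 0.079·23.6479 ≈ 2.2833.

c_gold ≈ 2.283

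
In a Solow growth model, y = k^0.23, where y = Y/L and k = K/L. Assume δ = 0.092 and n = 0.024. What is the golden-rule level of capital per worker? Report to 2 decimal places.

k_gold ≈ 2.43

Break-even investment rate: n + δ = 0.024 + 0.092 = 0.116.
Setting f'(k) = n+δ gives 0.23·k^(0.23−1) = 0.116, hence k_gold = (0.23/0.116)^(1/0.77) ≈ 2.4326.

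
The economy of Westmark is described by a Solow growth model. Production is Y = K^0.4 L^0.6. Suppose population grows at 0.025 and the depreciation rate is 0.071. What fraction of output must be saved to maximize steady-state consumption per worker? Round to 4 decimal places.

Break-even investment rate: n + δ = 0.025 + 0.071 = 0.096.
At the golden rule MPK = n+δ, and in any Cobb-Douglas steady state s = (n+δ)·k/y = MPK·k/y = capital's share 0.4.

s_gold = 0.4000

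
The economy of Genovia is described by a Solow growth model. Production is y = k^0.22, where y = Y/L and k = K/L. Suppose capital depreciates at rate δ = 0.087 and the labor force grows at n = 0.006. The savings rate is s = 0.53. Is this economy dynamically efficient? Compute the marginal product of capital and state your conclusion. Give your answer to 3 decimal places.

Break-even investment rate: n + δ = 0.006 + 0.087 = 0.093.
Steady-state k*: s·k^0.22 = 0.093·k gives k* = (0.53/0.093)^(1/0.78) ≈ 9.3103.
MPK = 0.22·9.3103^(-0.78) ≈ 0.0386.
MPK < n+δ = 0.093, so the economy is dynamically inefficient (over-saving).

dynamically inefficient; MPK ≈ 0.039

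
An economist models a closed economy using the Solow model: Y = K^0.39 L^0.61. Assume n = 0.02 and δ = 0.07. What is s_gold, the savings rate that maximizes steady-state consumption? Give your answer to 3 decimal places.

s_gold = 0.390

Capital per worker breaks even when investment replaces (n + δ)·k; here n + δ = 0.09.
At the golden rule MPK = n+δ, and in any Cobb-Douglas steady state s = (n+δ)·k/y = MPK·k/y = capital's share 0.39.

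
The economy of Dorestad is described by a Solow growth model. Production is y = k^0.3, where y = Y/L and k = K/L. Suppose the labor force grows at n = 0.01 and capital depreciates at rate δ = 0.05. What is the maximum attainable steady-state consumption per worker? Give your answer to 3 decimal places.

Break-even investment rate: n + δ = 0.01 + 0.05 = 0.06.
Maximizing c = f(k) − (n+δ)·k gives f'(k) = n+δ, i.e. 0.3·k^(0.3−1) = 0.06, so k_gold = (0.3/0.06)^(1/0.7) ≈ 9.9662.
y_gold = 9.9662^0.3 ≈ 1.9932.
c_gold = y_gold − (n+δ)·k_gold = 1.9932 − 0.06·9.9662 ≈ 1.3953.

c_gold ≈ 1.395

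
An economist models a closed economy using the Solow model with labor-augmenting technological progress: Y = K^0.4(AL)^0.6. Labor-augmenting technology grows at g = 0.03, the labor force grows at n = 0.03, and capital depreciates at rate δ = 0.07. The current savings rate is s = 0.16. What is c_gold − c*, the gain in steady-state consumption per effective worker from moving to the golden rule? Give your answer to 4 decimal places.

Break-even investment rate: n + g + δ = 0.03 + 0.03 + 0.07 = 0.13.
Current steady state (s = 0.16): k* = (0.16/0.13)^(1/0.6) ≈ 1.4135, y* = 1.4135^0.4 ≈ 1.1485, c* = (1−0.16)·1.1485 ≈ 0.9647.
At the golden rule the marginal product of capital equals n+g+δ: 0.4·k^(0.4−1) = 0.13. Solving, k_gold = (0.4/0.13)^(1/0.6) ≈ 6.5092.
y_gold = 6.5092^0.4 ≈ 2.1155, c_gold = y_gold − 0.13·k_gold ≈ 1.2693.
Gain: Δc = 1.2693 − 0.9647 ≈ 0.3046.

Δc ≈ 0.3046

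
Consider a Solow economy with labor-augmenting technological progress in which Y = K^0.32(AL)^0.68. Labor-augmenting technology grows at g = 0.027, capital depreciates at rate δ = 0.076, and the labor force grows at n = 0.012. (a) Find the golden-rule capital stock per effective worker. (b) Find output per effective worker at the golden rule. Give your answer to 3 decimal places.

(a) k_gold ≈ 4.504; (b) y_gold ≈ 1.619

Capital per effective worker breaks even when investment replaces (n + g + δ)·k; here n + g + δ = 0.115.
Maximizing c = f(k) − (n+g+δ)·k gives f'(k) = n+g+δ, i.e. 0.32·k^(0.32−1) = 0.115, so k_gold = (0.32/0.115)^(1/0.68) ≈ 4.5041.
y_gold = 4.5041^0.32 ≈ 1.6187.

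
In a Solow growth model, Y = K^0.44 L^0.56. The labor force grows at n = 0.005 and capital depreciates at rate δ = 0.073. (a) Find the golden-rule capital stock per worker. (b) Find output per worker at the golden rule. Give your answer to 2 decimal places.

Capital per worker breaks even when investment replaces (n + δ)·k; here n + δ = 0.078.
Maximizing c = f(k) − (n+δ)·k gives f'(k) = n+δ, i.e. 0.44·k^(0.44−1) = 0.078, so k_gold = (0.44/0.078)^(1/0.56) ≈ 21.9640.
y_gold = 21.9640^0.44 ≈ 3.8936.

(a) k_gold ≈ 21.96; (b) y_gold ≈ 3.89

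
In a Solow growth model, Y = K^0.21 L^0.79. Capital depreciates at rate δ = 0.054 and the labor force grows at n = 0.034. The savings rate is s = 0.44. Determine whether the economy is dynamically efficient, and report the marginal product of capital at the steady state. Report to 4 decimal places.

dynamically inefficient; MPK ≈ 0.0420

n + δ = 0.034 + 0.054 = 0.088.
Steady-state k*: s·k^0.21 = 0.088·k gives k* = (0.44/0.088)^(1/0.79) ≈ 7.6696.
MPK = 0.21·7.6696^(-0.79) ≈ 0.0420.
MPK < n+δ = 0.088, so the economy is dynamically inefficient (over-saving).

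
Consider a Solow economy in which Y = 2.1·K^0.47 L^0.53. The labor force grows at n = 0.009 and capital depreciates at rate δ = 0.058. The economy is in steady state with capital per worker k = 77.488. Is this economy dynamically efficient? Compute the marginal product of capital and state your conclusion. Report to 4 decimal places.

Capital per worker breaks even when investment replaces (n + δ)·k; here n + δ = 0.067.
MPK = 0.47·2.1·k^(0.47−1) = 0.47·2.1·77.488^(-0.53) ≈ 0.0984.
MPK > 0.067, so the economy is dynamically efficient (under-saving).

dynamically efficient; MPK ≈ 0.0984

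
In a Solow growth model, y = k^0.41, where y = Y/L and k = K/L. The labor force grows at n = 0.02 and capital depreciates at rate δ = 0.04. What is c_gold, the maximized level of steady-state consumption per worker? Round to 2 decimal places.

c_gold ≈ 2.24

The effective depreciation rate is n + δ = 0.02 + 0.04 = 0.06.
Setting f'(k) = n+δ gives 0.41·k^(0.41−1) = 0.06, hence k_gold = (0.41/0.06)^(1/0.59) ≈ 25.9795.
y_gold = 25.9795^0.41 ≈ 3.8019.
c_gold = y_gold − (n+δ)·k_gold = 3.8019 − 0.06·25.9795 ≈ 2.2431.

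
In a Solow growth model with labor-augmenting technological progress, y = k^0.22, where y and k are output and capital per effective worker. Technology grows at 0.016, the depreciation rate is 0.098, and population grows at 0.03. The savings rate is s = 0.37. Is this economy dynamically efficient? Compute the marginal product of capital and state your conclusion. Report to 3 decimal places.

n + g + δ = 0.03 + 0.016 + 0.098 = 0.144.
Steady-state k*: s·k^0.22 = 0.144·k gives k* = (0.37/0.144)^(1/0.78) ≈ 3.3530.
MPK = 0.22·3.3530^(-0.78) ≈ 0.0856.
MPK < n+g+δ = 0.144, so the economy is dynamically inefficient (over-saving).

dynamically inefficient; MPK ≈ 0.086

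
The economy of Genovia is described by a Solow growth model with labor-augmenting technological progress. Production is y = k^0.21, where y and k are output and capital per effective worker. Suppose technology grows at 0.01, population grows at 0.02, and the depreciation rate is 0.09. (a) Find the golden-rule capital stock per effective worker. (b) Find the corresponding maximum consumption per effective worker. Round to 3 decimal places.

(a) k_gold ≈ 2.031; (b) c_gold ≈ 0.917

Break-even investment rate: n + g + δ = 0.02 + 0.01 + 0.09 = 0.12.
Maximizing c = f(k) − (n+g+δ)·k gives f'(k) = n+g+δ, i.e. 0.21·k^(0.21−1) = 0.12, so k_gold = (0.21/0.12)^(1/0.79) ≈ 2.0307.
y_gold = 2.0307^0.21 ≈ 1.1604; c_gold = y_gold − 0.12·k_gold ≈ 0.9167.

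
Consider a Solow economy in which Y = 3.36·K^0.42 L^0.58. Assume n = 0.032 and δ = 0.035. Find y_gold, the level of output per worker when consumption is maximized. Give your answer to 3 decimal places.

y_gold ≈ 30.531

Break-even investment rate: n + δ = 0.032 + 0.035 = 0.067.
Maximizing c = f(k) − (n+δ)·k gives f'(k) = n+δ, i.e. 0.42·3.36·k^(0.42−1) = 0.067, so k_gold = (0.42·3.36/0.067)^(1/0.58) ≈ 191.3905.
Output: y_gold = 3.36·k_gold^0.42 = 3.36·191.3905^0.42 ≈ 30.5313.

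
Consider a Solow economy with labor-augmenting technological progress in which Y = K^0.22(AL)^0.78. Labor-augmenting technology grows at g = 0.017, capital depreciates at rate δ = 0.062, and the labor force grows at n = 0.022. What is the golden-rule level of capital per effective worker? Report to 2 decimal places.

The effective depreciation rate is n + g + δ = 0.022 + 0.017 + 0.062 = 0.101.
Setting f'(k) = n+g+δ gives 0.22·k^(0.22−1) = 0.101, hence k_gold = (0.22/0.101)^(1/0.78) ≈ 2.7131.

k_gold ≈ 2.71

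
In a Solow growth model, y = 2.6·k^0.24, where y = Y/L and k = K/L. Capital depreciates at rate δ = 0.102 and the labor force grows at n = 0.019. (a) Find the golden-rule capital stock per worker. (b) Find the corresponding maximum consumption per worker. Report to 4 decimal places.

(a) k_gold ≈ 8.6570; (b) c_gold ≈ 3.3171

The effective depreciation rate is n + δ = 0.019 + 0.102 = 0.121.
At the golden rule the marginal product of capital equals n+δ: 0.24·2.6·k^(0.24−1) = 0.121. Solving, k_gold = (0.24·2.6/0.121)^(1/0.76) ≈ 8.6570.
y_gold = 2.6·8.6570^0.24 ≈ 4.3646; c_gold = y_gold − 0.121·k_gold ≈ 3.3171.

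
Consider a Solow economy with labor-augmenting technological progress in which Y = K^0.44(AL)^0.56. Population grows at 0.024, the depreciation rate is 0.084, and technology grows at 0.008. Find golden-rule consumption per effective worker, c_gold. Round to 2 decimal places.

c_gold ≈ 1.60

Break-even investment rate: n + g + δ = 0.024 + 0.008 + 0.084 = 0.116.
At the golden rule the marginal product of capital equals n+g+δ: 0.44·k^(0.44−1) = 0.116. Solving, k_gold = (0.44/0.116)^(1/0.56) ≈ 10.8123.
y_gold = 10.8123^0.44 ≈ 2.8505.
c_gold = y_gold − (n+g+δ)·k_gold = 2.8505 − 0.116·10.8123 ≈ 1.5963.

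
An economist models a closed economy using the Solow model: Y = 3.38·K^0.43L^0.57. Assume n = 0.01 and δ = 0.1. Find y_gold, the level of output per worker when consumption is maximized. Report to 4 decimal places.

n + δ = 0.01 + 0.1 = 0.11.
Maximizing c = f(k) − (n+δ)·k gives f'(k) = n+δ, i.e. 0.43·3.38·k^(0.43−1) = 0.11, so k_gold = (0.43·3.38/0.11)^(1/0.57) ≈ 92.6091.
Output: y_gold = 3.38·k_gold^0.43 = 3.38·92.6091^0.43 ≈ 23.6907.

y_gold ≈ 23.6907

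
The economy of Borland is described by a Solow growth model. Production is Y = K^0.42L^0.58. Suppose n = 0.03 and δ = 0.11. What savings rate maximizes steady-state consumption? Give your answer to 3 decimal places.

n + δ = 0.03 + 0.11 = 0.14.
At the golden rule MPK = n+δ, and in any Cobb-Douglas steady state s = (n+δ)·k/y = MPK·k/y = capital's share 0.42.

s_gold = 0.420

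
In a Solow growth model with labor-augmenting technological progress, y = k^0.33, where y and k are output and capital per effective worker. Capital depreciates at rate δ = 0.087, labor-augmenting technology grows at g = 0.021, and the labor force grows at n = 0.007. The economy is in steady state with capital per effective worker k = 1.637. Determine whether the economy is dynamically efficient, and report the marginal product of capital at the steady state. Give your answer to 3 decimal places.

Break-even investment rate: n + g + δ = 0.007 + 0.021 + 0.087 = 0.115.
MPK = 0.33·k^(0.33−1) = 0.33·1.637^(-0.67) ≈ 0.2372.
MPK > 0.115, so the economy is dynamically efficient (under-saving).

dynamically efficient; MPK ≈ 0.237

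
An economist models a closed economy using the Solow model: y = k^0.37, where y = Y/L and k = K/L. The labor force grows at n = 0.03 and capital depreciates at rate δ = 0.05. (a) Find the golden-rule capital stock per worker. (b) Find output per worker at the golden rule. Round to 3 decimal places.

The effective depreciation rate is n + δ = 0.03 + 0.05 = 0.08.
At the golden rule the marginal product of capital equals n+δ: 0.37·k^(0.37−1) = 0.08. Solving, k_gold = (0.37/0.08)^(1/0.63) ≈ 11.3693.
y_gold = 11.3693^0.37 ≈ 2.4582.

(a) k_gold ≈ 11.369; (b) y_gold ≈ 2.458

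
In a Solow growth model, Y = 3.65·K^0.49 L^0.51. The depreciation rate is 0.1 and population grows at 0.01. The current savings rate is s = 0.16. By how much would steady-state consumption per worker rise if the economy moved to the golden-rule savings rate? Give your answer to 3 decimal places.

Δc ≈ 11.885

The effective depreciation rate is n + δ = 0.01 + 0.1 = 0.11.
Current steady state (s = 0.16): k* = (0.16·3.65/0.11)^(1/0.51) ≈ 26.4003, y* = 3.65·26.4003^0.49 ≈ 18.1502, c* = (1−0.16)·18.1502 ≈ 15.2461.
Maximizing c = f(k) − (n+δ)·k gives f'(k) = n+δ, i.e. 0.49·3.65·k^(0.49−1) = 0.11, so k_gold = (0.49·3.65/0.11)^(1/0.51) ≈ 236.9728.
y_gold = 3.65·236.9728^0.49 ≈ 53.1980, c_gold = y_gold − 0.11·k_gold ≈ 27.1310.
Gain: Δc = 27.1310 − 15.2461 ≈ 11.8848.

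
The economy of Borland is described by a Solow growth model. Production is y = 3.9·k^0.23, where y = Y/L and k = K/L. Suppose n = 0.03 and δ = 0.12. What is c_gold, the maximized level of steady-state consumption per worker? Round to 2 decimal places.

The effective depreciation rate is n + δ = 0.03 + 0.12 = 0.15.
Golden rule sets MPK = n+δ: 0.23·3.9·k^(0.23−1) = 0.15, so k_gold = (0.23·3.9/0.15)^(1/0.77) ≈ 10.2024.
y_gold = 3.9·10.2024^0.23 ≈ 6.6537.
c_gold = y_gold − (n+δ)·k_gold = 6.6537 − 0.15·10.2024 ≈ 5.1234.

c_gold ≈ 5.12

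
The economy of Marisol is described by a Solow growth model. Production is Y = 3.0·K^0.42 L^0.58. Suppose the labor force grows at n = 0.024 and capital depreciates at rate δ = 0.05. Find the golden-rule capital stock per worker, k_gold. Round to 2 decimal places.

Capital per worker breaks even when investment replaces (n + δ)·k; here n + δ = 0.074.
At the golden rule the marginal product of capital equals n+δ: 0.42·3.0·k^(0.42−1) = 0.074. Solving, k_gold = (0.42·3.0/0.074)^(1/0.58) ≈ 132.6335.

k_gold ≈ 132.63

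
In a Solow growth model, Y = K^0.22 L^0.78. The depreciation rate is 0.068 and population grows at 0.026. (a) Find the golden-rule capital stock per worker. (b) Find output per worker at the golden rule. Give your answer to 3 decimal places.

(a) k_gold ≈ 2.975; (b) y_gold ≈ 1.271

Break-even investment rate: n + δ = 0.026 + 0.068 = 0.094.
At the golden rule the marginal product of capital equals n+δ: 0.22·k^(0.22−1) = 0.094. Solving, k_gold = (0.22/0.094)^(1/0.78) ≈ 2.9748.
y_gold = 2.9748^0.22 ≈ 1.2710.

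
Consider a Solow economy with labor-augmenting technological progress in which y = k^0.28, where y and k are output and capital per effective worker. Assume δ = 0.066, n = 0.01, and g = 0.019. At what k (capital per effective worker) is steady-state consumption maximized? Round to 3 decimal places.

k_gold ≈ 4.487

The effective depreciation rate is n + g + δ = 0.01 + 0.019 + 0.066 = 0.095.
Maximizing c = f(k) − (n+g+δ)·k gives f'(k) = n+g+δ, i.e. 0.28·k^(0.28−1) = 0.095, so k_gold = (0.28/0.095)^(1/0.72) ≈ 4.4874.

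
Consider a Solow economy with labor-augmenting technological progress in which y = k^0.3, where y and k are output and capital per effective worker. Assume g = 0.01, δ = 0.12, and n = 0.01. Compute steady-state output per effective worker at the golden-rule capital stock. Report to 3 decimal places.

The effective depreciation rate is n + g + δ = 0.01 + 0.01 + 0.12 = 0.14.
Setting f'(k) = n+g+δ gives 0.3·k^(0.3−1) = 0.14, hence k_gold = (0.3/0.14)^(1/0.7) ≈ 2.9706.
Output: y_gold = k_gold^0.3 = 2.9706^0.3 ≈ 1.3863.

y_gold ≈ 1.386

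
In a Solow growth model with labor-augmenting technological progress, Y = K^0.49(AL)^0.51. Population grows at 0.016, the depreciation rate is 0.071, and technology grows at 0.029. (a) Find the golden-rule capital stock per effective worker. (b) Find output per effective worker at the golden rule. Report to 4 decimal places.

Break-even investment rate: n + g + δ = 0.016 + 0.029 + 0.071 = 0.116.
Setting f'(k) = n+g+δ gives 0.49·k^(0.49−1) = 0.116, hence k_gold = (0.49/0.116)^(1/0.51) ≈ 16.8631.
y_gold = 16.8631^0.49 ≈ 3.9921.

(a) k_gold ≈ 16.8631; (b) y_gold ≈ 3.9921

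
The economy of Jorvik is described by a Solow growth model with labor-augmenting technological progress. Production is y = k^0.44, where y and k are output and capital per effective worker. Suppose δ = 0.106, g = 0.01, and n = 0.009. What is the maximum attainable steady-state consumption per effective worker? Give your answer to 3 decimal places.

c_gold ≈ 1.505

Break-even investment rate: n + g + δ = 0.009 + 0.01 + 0.106 = 0.125.
Maximizing c = f(k) − (n+g+δ)·k gives f'(k) = n+g+δ, i.e. 0.44·k^(0.44−1) = 0.125, so k_gold = (0.44/0.125)^(1/0.56) ≈ 9.4617.
y_gold = 9.4617^0.44 ≈ 2.6880.
c_gold = y_gold − (n+g+δ)·k_gold = 2.6880 − 0.125·9.4617 ≈ 1.5053.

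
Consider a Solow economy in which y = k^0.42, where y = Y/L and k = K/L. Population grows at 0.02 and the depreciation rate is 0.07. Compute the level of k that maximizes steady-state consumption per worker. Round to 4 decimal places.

The effective depreciation rate is n + δ = 0.02 + 0.07 = 0.09.
Maximizing c = f(k) − (n+δ)·k gives f'(k) = n+δ, i.e. 0.42·k^(0.42−1) = 0.09, so k_gold = (0.42/0.09)^(1/0.58) ≈ 14.2384.

k_gold ≈ 14.2384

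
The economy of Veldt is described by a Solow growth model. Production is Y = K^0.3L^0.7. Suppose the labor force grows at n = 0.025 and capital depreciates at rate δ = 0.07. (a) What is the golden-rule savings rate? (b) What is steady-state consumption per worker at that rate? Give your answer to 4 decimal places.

(a) s_gold = 0.3000; (b) c_gold ≈ 1.1458

n + δ = 0.025 + 0.07 = 0.095.
For Cobb-Douglas, s_gold equals capital's share: s_gold = 0.3.
At the golden rule the marginal product of capital equals n+δ: 0.3·k^(0.3−1) = 0.095. Solving, k_gold = (0.3/0.095)^(1/0.7) ≈ 5.1692.
y_gold = 5.1692^0.3 ≈ 1.6369; c_gold = (1−0.3)·y_gold ≈ 1.1458.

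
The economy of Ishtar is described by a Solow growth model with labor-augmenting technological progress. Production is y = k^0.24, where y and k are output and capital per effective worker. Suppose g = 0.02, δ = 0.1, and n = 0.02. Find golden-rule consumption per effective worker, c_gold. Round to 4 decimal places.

Break-even investment rate: n + g + δ = 0.02 + 0.02 + 0.1 = 0.14.
At the golden rule the marginal product of capital equals n+g+δ: 0.24·k^(0.24−1) = 0.14. Solving, k_gold = (0.24/0.14)^(1/0.76) ≈ 2.0324.
y_gold = 2.0324^0.24 ≈ 1.1856.
c_gold = y_gold − (n+g+δ)·k_gold = 1.1856 − 0.14·2.0324 ≈ 0.9010.

c_gold ≈ 0.9010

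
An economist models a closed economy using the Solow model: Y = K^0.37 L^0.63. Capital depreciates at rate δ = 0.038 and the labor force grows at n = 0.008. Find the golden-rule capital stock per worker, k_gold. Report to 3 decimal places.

Capital per worker breaks even when investment replaces (n + δ)·k; here n + δ = 0.046.
Golden rule sets MPK = n+δ: 0.37·k^(0.37−1) = 0.046, so k_gold = (0.37/0.046)^(1/0.63) ≈ 27.3661.

k_gold ≈ 27.366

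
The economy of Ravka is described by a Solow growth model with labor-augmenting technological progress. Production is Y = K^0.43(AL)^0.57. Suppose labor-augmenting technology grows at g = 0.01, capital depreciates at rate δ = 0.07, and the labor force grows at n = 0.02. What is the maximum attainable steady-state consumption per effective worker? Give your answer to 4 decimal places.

n + g + δ = 0.02 + 0.01 + 0.07 = 0.1.
Maximizing c = f(k) − (n+g+δ)·k gives f'(k) = n+g+δ, i.e. 0.43·k^(0.43−1) = 0.1, so k_gold = (0.43/0.1)^(1/0.57) ≈ 12.9225.
y_gold = 12.9225^0.43 ≈ 3.0052.
c_gold = y_gold − (n+g+δ)·k_gold = 3.0052 − 0.1·12.9225 ≈ 1.7130.

c_gold ≈ 1.7130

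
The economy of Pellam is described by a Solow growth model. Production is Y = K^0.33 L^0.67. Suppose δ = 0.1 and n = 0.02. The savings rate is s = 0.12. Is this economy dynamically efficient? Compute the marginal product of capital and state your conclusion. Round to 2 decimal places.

dynamically efficient; MPK ≈ 0.33

Capital per worker breaks even when investment replaces (n + δ)·k; here n + δ = 0.12.
Steady-state k*: s·k^0.33 = 0.12·k gives k* = (0.12/0.12)^(1/0.67) ≈ 1.0000.
MPK = 0.33·1.0000^(-0.67) ≈ 0.3300.
MPK > n+δ = 0.12, so the economy is dynamically efficient (under-saving).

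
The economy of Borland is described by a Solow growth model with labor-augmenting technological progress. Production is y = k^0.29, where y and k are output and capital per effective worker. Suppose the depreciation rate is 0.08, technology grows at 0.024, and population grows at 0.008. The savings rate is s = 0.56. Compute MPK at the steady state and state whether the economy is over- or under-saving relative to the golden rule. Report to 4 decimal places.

over-saving; MPK ≈ 0.0580

Capital per effective worker breaks even when investment replaces (n + g + δ)·k; here n + g + δ = 0.112.
Steady-state k*: s·k^0.29 = 0.112·k gives k* = (0.56/0.112)^(1/0.71) ≈ 9.6486.
MPK = 0.29·9.6486^(-0.71) ≈ 0.0580.
MPK < n+g+δ = 0.112, so the economy is dynamically inefficient (over-saving).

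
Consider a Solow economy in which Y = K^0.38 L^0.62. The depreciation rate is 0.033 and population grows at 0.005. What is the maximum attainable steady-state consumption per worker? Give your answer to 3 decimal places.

c_gold ≈ 2.543

Break-even investment rate: n + δ = 0.005 + 0.033 = 0.038.
Setting f'(k) = n+δ gives 0.38·k^(0.38−1) = 0.038, hence k_gold = (0.38/0.038)^(1/0.62) ≈ 41.0113.
y_gold = 41.0113^0.38 ≈ 4.1011.
c_gold = y_gold − (n+δ)·k_gold = 4.1011 − 0.038·41.0113 ≈ 2.5427.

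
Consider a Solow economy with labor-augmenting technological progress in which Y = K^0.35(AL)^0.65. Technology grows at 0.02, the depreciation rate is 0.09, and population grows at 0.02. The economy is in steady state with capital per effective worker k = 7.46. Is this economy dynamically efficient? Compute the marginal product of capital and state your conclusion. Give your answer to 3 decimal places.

The effective depreciation rate is n + g + δ = 0.02 + 0.02 + 0.09 = 0.13.
MPK = 0.35·k^(0.35−1) = 0.35·7.46^(-0.65) ≈ 0.0948.
MPK < 0.13, so the economy is dynamically inefficient (over-saving).

dynamically inefficient; MPK ≈ 0.095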